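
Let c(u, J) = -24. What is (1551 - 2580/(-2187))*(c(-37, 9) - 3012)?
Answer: -1145117468/243 ≈ -4.7124e+6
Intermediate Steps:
(1551 - 2580/(-2187))*(c(-37, 9) - 3012) = (1551 - 2580/(-2187))*(-24 - 3012) = (1551 - 2580*(-1/2187))*(-3036) = (1551 + 860/729)*(-3036) = (1131539/729)*(-3036) = -1145117468/243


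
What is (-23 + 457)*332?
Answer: 144088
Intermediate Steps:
(-23 + 457)*332 = 434*332 = 144088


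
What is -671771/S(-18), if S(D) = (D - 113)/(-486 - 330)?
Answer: -548165136/131 ≈ -4.1845e+6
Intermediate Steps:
S(D) = 113/816 - D/816 (S(D) = (-113 + D)/(-816) = (-113 + D)*(-1/816) = 113/816 - D/816)
-671771/S(-18) = -671771/(113/816 - 1/816*(-18)) = -671771/(113/816 + 3/136) = -671771/131/816 = -671771*816/131 = -548165136/131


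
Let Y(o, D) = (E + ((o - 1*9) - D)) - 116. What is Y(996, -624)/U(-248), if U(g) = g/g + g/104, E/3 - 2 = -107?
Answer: -7670/9 ≈ -852.22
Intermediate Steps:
E = -315 (E = 6 + 3*(-107) = 6 - 321 = -315)
U(g) = 1 + g/104 (U(g) = 1 + g*(1/104) = 1 + g/104)
Y(o, D) = -440 + o - D (Y(o, D) = (-315 + ((o - 1*9) - D)) - 116 = (-315 + ((o - 9) - D)) - 116 = (-315 + ((-9 + o) - D)) - 116 = (-315 + (-9 + o - D)) - 116 = (-324 + o - D) - 116 = -440 + o - D)
Y(996, -624)/U(-248) = (-440 + 996 - 1*(-624))/(1 + (1/104)*(-248)) = (-440 + 996 + 624)/(1 - 31/13) = 1180/(-18/13) = 1180*(-13/18) = -7670/9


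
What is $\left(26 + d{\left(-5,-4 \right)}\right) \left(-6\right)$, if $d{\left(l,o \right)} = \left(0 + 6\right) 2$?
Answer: $-228$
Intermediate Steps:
$d{\left(l,o \right)} = 12$ ($d{\left(l,o \right)} = 6 \cdot 2 = 12$)
$\left(26 + d{\left(-5,-4 \right)}\right) \left(-6\right) = \left(26 + 12\right) \left(-6\right) = 38 \left(-6\right) = -228$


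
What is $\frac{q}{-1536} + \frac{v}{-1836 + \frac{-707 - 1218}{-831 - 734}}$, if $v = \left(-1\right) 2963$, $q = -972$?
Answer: $\frac{165226555}{73508224} \approx 2.2477$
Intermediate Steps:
$v = -2963$
$\frac{q}{-1536} + \frac{v}{-1836 + \frac{-707 - 1218}{-831 - 734}} = - \frac{972}{-1536} - \frac{2963}{-1836 + \frac{-707 - 1218}{-831 - 734}} = \left(-972\right) \left(- \frac{1}{1536}\right) - \frac{2963}{-1836 - \frac{1925}{-1565}} = \frac{81}{128} - \frac{2963}{-1836 - - \frac{385}{313}} = \frac{81}{128} - \frac{2963}{-1836 + \frac{385}{313}} = \frac{81}{128} - \frac{2963}{- \frac{574283}{313}} = \frac{81}{128} - - \frac{927419}{574283} = \frac{81}{128} + \frac{927419}{574283} = \frac{165226555}{73508224}$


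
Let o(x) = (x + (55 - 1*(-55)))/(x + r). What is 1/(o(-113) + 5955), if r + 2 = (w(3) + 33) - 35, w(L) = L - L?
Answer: 39/232246 ≈ 0.00016793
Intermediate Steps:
w(L) = 0
r = -4 (r = -2 + ((0 + 33) - 35) = -2 + (33 - 35) = -2 - 2 = -4)
o(x) = (110 + x)/(-4 + x) (o(x) = (x + (55 - 1*(-55)))/(x - 4) = (x + (55 + 55))/(-4 + x) = (x + 110)/(-4 + x) = (110 + x)/(-4 + x))
1/(o(-113) + 5955) = 1/((110 - 113)/(-4 - 113) + 5955) = 1/(-3/(-117) + 5955) = 1/(-1/117*(-3) + 5955) = 1/(1/39 + 5955) = 1/(232246/39) = 39/232246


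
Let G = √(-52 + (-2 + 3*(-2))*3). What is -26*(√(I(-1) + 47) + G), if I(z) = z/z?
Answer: -104*√3 - 52*I*√19 ≈ -180.13 - 226.66*I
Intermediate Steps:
I(z) = 1
G = 2*I*√19 (G = √(-52 + (-2 - 6)*3) = √(-52 - 8*3) = √(-52 - 24) = √(-76) = 2*I*√19 ≈ 8.7178*I)
-26*(√(I(-1) + 47) + G) = -26*(√(1 + 47) + 2*I*√19) = -26*(√48 + 2*I*√19) = -26*(4*√3 + 2*I*√19) = -104*√3 - 52*I*√19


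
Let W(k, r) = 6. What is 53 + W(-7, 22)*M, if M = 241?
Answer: 1499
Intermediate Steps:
53 + W(-7, 22)*M = 53 + 6*241 = 53 + 1446 = 1499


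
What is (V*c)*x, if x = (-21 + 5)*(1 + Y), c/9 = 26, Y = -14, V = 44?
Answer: 2141568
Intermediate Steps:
c = 234 (c = 9*26 = 234)
x = 208 (x = (-21 + 5)*(1 - 14) = -16*(-13) = 208)
(V*c)*x = (44*234)*208 = 10296*208 = 2141568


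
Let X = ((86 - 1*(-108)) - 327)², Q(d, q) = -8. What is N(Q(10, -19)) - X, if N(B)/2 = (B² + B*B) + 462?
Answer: -16509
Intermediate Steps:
N(B) = 924 + 4*B² (N(B) = 2*((B² + B*B) + 462) = 2*((B² + B²) + 462) = 2*(2*B² + 462) = 2*(462 + 2*B²) = 924 + 4*B²)
X = 17689 (X = ((86 + 108) - 327)² = (194 - 327)² = (-133)² = 17689)
N(Q(10, -19)) - X = (924 + 4*(-8)²) - 1*17689 = (924 + 4*64) - 17689 = (924 + 256) - 17689 = 1180 - 17689 = -16509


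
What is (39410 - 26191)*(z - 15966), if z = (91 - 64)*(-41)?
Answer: -225687987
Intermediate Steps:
z = -1107 (z = 27*(-41) = -1107)
(39410 - 26191)*(z - 15966) = (39410 - 26191)*(-1107 - 15966) = 13219*(-17073) = -225687987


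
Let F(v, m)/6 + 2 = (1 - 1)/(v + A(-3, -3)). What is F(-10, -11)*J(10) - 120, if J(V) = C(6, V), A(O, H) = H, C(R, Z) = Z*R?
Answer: -840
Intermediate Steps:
C(R, Z) = R*Z
F(v, m) = -12 (F(v, m) = -12 + 6*((1 - 1)/(v - 3)) = -12 + 6*(0/(-3 + v)) = -12 + 6*0 = -12 + 0 = -12)
J(V) = 6*V
F(-10, -11)*J(10) - 120 = -72*10 - 120 = -12*60 - 120 = -720 - 120 = -840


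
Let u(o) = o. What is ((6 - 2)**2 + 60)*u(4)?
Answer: 304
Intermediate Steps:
((6 - 2)**2 + 60)*u(4) = ((6 - 2)**2 + 60)*4 = (4**2 + 60)*4 = (16 + 60)*4 = 76*4 = 304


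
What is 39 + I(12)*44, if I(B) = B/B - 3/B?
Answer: 72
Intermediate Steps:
I(B) = 1 - 3/B
39 + I(12)*44 = 39 + ((-3 + 12)/12)*44 = 39 + ((1/12)*9)*44 = 39 + (3/4)*44 = 39 + 33 = 72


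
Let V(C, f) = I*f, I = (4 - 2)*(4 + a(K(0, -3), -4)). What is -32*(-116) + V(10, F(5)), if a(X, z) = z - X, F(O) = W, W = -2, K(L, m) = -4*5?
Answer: 3632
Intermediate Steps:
K(L, m) = -20
F(O) = -2
I = 40 (I = (4 - 2)*(4 + (-4 - 1*(-20))) = 2*(4 + (-4 + 20)) = 2*(4 + 16) = 2*20 = 40)
V(C, f) = 40*f
-32*(-116) + V(10, F(5)) = -32*(-116) + 40*(-2) = 3712 - 80 = 3632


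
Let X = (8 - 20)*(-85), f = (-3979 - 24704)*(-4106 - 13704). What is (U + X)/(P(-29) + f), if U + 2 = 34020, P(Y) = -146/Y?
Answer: 508051/7407241408 ≈ 6.8588e-5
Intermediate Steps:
U = 34018 (U = -2 + 34020 = 34018)
f = 510844230 (f = -28683*(-17810) = 510844230)
X = 1020 (X = -12*(-85) = 1020)
(U + X)/(P(-29) + f) = (34018 + 1020)/(-146/(-29) + 510844230) = 35038/(-146*(-1/29) + 510844230) = 35038/(146/29 + 510844230) = 35038/(14814482816/29) = 35038*(29/14814482816) = 508051/7407241408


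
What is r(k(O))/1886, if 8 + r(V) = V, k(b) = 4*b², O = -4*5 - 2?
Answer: 964/943 ≈ 1.0223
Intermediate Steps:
O = -22 (O = -20 - 2 = -22)
r(V) = -8 + V
r(k(O))/1886 = (-8 + 4*(-22)²)/1886 = (-8 + 4*484)*(1/1886) = (-8 + 1936)*(1/1886) = 1928*(1/1886) = 964/943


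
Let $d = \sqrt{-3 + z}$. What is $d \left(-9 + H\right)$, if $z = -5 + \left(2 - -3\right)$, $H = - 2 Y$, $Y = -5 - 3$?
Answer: $7 i \sqrt{3} \approx 12.124 i$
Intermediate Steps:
$Y = -8$ ($Y = -5 - 3 = -8$)
$H = 16$ ($H = \left(-2\right) \left(-8\right) = 16$)
$z = 0$ ($z = -5 + \left(2 + 3\right) = -5 + 5 = 0$)
$d = i \sqrt{3}$ ($d = \sqrt{-3 + 0} = \sqrt{-3} = i \sqrt{3} \approx 1.732 i$)
$d \left(-9 + H\right) = i \sqrt{3} \left(-9 + 16\right) = i \sqrt{3} \cdot 7 = 7 i \sqrt{3}$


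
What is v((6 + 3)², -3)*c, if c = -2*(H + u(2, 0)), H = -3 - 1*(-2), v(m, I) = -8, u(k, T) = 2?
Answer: 16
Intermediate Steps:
H = -1 (H = -3 + 2 = -1)
c = -2 (c = -2*(-1 + 2) = -2*1 = -2)
v((6 + 3)², -3)*c = -8*(-2) = 16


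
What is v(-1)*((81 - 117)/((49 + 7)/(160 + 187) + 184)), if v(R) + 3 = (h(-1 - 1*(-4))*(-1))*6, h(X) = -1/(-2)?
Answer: 9369/7988 ≈ 1.1729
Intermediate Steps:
h(X) = ½ (h(X) = -1*(-½) = ½)
v(R) = -6 (v(R) = -3 + ((½)*(-1))*6 = -3 - ½*6 = -3 - 3 = -6)
v(-1)*((81 - 117)/((49 + 7)/(160 + 187) + 184)) = -6*(81 - 117)/((49 + 7)/(160 + 187) + 184) = -(-216)/(56/347 + 184) = -(-216)/63904/347 = -(-216)*347/63904 = -6*(-3123/15976) = 9369/7988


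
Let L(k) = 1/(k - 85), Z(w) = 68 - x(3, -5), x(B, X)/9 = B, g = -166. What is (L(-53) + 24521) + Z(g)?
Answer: 3389555/138 ≈ 24562.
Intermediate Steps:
x(B, X) = 9*B
Z(w) = 41 (Z(w) = 68 - 9*3 = 68 - 1*27 = 68 - 27 = 41)
L(k) = 1/(-85 + k)
(L(-53) + 24521) + Z(g) = (1/(-85 - 53) + 24521) + 41 = (1/(-138) + 24521) + 41 = (-1/138 + 24521) + 41 = 3383897/138 + 41 = 3389555/138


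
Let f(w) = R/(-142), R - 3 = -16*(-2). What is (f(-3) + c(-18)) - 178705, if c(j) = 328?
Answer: -25329569/142 ≈ -1.7838e+5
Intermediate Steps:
R = 35 (R = 3 - 16*(-2) = 3 + 32 = 35)
f(w) = -35/142 (f(w) = 35/(-142) = 35*(-1/142) = -35/142)
(f(-3) + c(-18)) - 178705 = (-35/142 + 328) - 178705 = 46541/142 - 178705 = -25329569/142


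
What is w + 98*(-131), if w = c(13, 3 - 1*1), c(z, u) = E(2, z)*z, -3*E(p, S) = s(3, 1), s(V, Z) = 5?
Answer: -38579/3 ≈ -12860.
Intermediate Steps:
E(p, S) = -5/3 (E(p, S) = -⅓*5 = -5/3)
c(z, u) = -5*z/3
w = -65/3 (w = -5/3*13 = -65/3 ≈ -21.667)
w + 98*(-131) = -65/3 + 98*(-131) = -65/3 - 12838 = -38579/3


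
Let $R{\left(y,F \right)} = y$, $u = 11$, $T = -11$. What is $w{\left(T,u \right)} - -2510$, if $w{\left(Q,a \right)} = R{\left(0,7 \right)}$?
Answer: $2510$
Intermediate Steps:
$w{\left(Q,a \right)} = 0$
$w{\left(T,u \right)} - -2510 = 0 - -2510 = 0 + 2510 = 2510$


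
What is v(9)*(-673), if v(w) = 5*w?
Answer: -30285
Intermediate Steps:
v(9)*(-673) = (5*9)*(-673) = 45*(-673) = -30285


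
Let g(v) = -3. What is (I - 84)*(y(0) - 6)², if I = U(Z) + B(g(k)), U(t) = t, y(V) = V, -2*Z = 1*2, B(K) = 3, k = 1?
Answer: -2952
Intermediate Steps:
Z = -1 (Z = -2/2 = -½*2 = -1)
I = 2 (I = -1 + 3 = 2)
(I - 84)*(y(0) - 6)² = (2 - 84)*(0 - 6)² = -82*(-6)² = -82*36 = -2952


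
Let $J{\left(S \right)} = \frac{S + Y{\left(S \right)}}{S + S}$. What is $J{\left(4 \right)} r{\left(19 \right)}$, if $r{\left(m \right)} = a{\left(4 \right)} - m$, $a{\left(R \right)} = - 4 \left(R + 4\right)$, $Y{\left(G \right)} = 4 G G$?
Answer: $- \frac{867}{2} \approx -433.5$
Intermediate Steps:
$Y{\left(G \right)} = 4 G^{2}$
$a{\left(R \right)} = -16 - 4 R$ ($a{\left(R \right)} = - 4 \left(4 + R\right) = -16 - 4 R$)
$J{\left(S \right)} = \frac{S + 4 S^{2}}{2 S}$ ($J{\left(S \right)} = \frac{S + 4 S^{2}}{S + S} = \frac{S + 4 S^{2}}{2 S}$)
$r{\left(m \right)} = -32 - m$ ($r{\left(m \right)} = \left(-16 - 16\right) - m = -32 - m$)
$J{\left(4 \right)} r{\left(19 \right)} = \left(\frac{1}{2} + 2 \cdot 4\right) \left(-32 - 19\right) = \left(\frac{1}{2} + 8\right) \left(-32 - 19\right) = \frac{17}{2} \left(-51\right) = - \frac{867}{2}$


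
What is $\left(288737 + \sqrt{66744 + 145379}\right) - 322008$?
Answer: $-33271 + \sqrt{212123} \approx -32810.0$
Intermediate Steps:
$\left(288737 + \sqrt{66744 + 145379}\right) - 322008 = \left(288737 + \sqrt{212123}\right) - 322008 = -33271 + \sqrt{212123}$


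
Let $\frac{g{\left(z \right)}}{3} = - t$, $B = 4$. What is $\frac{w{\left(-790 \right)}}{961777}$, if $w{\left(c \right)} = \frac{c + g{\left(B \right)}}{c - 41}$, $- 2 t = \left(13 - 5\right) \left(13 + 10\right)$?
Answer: $\frac{514}{799236687} \approx 6.4311 \cdot 10^{-7}$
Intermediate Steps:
$t = -92$ ($t = - \frac{\left(13 - 5\right) \left(13 + 10\right)}{2} = - \frac{8 \cdot 23}{2} = \left(- \frac{1}{2}\right) 184 = -92$)
$g{\left(z \right)} = 276$ ($g{\left(z \right)} = 3 \left(\left(-1\right) \left(-92\right)\right) = 3 \cdot 92 = 276$)
$w{\left(c \right)} = \frac{276 + c}{-41 + c}$ ($w{\left(c \right)} = \frac{c + 276}{c - 41} = \frac{276 + c}{c + \left(-235 + 194\right)} = \frac{276 + c}{c - 41} = \frac{276 + c}{-41 + c}$)
$\frac{w{\left(-790 \right)}}{961777} = \frac{\frac{1}{-41 - 790} \left(276 - 790\right)}{961777} = \frac{1}{-831} \left(-514\right) \frac{1}{961777} = \left(- \frac{1}{831}\right) \left(-514\right) \frac{1}{961777} = \frac{514}{831} \cdot \frac{1}{961777} = \frac{514}{799236687}$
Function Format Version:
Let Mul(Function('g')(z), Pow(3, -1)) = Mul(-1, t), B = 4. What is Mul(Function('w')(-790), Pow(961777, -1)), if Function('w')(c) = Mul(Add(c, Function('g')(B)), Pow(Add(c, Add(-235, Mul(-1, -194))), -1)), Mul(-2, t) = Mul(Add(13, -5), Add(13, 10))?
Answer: Rational(514, 799236687) ≈ 6.4311e-7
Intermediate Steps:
t = -92 (t = Mul(Rational(-1, 2), Mul(Add(13, -5), Add(13, 10))) = Mul(Rational(-1, 2), Mul(8, 23)) = Mul(Rational(-1, 2), 184) = -92)
Function('g')(z) = 276 (Function('g')(z) = Mul(3, Mul(-1, -92)) = Mul(3, 92) = 276)
Function('w')(c) = Mul(Pow(Add(-41, c), -1), Add(276, c)) (Function('w')(c) = Mul(Add(c, 276), Pow(Add(c, Add(-235, Mul(-1, -194))), -1)) = Mul(Add(276, c), Pow(Add(c, Add(-235, 194)), -1)) = Mul(Add(276, c), Pow(Add(c, -41), -1)) = Mul(Add(276, c), Pow(Add(-41, c), -1)) = Mul(Pow(Add(-41, c), -1), Add(276, c)))
Mul(Function('w')(-790), Pow(961777, -1)) = Mul(Mul(Pow(Add(-41, -790), -1), Add(276, -790)), Pow(961777, -1)) = Mul(Mul(Pow(-831, -1), -514), Rational(1, 961777)) = Mul(Mul(Rational(-1, 831), -514), Rational(1, 961777)) = Mul(Rational(514, 831), Rational(1, 961777)) = Rational(514, 799236687)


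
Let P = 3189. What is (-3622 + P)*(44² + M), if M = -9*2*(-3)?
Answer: -861670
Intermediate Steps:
M = 54 (M = -18*(-3) = 54)
(-3622 + P)*(44² + M) = (-3622 + 3189)*(44² + 54) = -433*(1936 + 54) = -433*1990 = -861670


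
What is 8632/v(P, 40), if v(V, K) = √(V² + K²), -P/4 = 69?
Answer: 2158*√4861/4861 ≈ 30.952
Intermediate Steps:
P = -276 (P = -4*69 = -276)
v(V, K) = √(K² + V²)
8632/v(P, 40) = 8632/(√(40² + (-276)²)) = 8632/(√(1600 + 76176)) = 8632/(√77776) = 8632/((4*√4861)) = 8632*(√4861/19444) = 2158*√4861/4861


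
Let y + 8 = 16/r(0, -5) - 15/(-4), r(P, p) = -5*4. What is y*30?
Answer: -303/2 ≈ -151.50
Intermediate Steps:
r(P, p) = -20
y = -101/20 (y = -8 + (16/(-20) - 15/(-4)) = -8 + (16*(-1/20) - 15*(-1/4)) = -8 + (-4/5 + 15/4) = -8 + 59/20 = -101/20 ≈ -5.0500)
y*30 = -101/20*30 = -303/2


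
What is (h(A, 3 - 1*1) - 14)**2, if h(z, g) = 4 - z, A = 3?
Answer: 169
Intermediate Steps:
(h(A, 3 - 1*1) - 14)**2 = ((4 - 1*3) - 14)**2 = ((4 - 3) - 14)**2 = (1 - 14)**2 = (-13)**2 = 169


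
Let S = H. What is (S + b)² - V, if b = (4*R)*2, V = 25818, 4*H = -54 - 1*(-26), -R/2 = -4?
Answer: -22569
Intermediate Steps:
R = 8 (R = -2*(-4) = 8)
H = -7 (H = (-54 - 1*(-26))/4 = (-54 + 26)/4 = (¼)*(-28) = -7)
b = 64 (b = (4*8)*2 = 32*2 = 64)
S = -7
(S + b)² - V = (-7 + 64)² - 1*25818 = 57² - 25818 = 3249 - 25818 = -22569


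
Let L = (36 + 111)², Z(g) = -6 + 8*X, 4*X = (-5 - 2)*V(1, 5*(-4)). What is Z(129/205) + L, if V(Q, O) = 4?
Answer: 21547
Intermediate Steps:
X = -7 (X = ((-5 - 2)*4)/4 = (-7*4)/4 = (¼)*(-28) = -7)
Z(g) = -62 (Z(g) = -6 + 8*(-7) = -6 - 56 = -62)
L = 21609 (L = 147² = 21609)
Z(129/205) + L = -62 + 21609 = 21547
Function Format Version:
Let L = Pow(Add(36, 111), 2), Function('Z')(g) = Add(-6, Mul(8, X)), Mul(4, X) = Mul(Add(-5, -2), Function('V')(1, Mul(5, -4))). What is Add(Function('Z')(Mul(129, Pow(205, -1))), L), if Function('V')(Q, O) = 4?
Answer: 21547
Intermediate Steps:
X = -7 (X = Mul(Rational(1, 4), Mul(Add(-5, -2), 4)) = Mul(Rational(1, 4), Mul(-7, 4)) = Mul(Rational(1, 4), -28) = -7)
Function('Z')(g) = -62 (Function('Z')(g) = Add(-6, Mul(8, -7)) = Add(-6, -56) = -62)
L = 21609 (L = Pow(147, 2) = 21609)
Add(Function('Z')(Mul(129, Pow(205, -1))), L) = Add(-62, 21609) = 21547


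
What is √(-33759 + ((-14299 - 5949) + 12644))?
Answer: I*√41363 ≈ 203.38*I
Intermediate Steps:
√(-33759 + ((-14299 - 5949) + 12644)) = √(-33759 + (-20248 + 12644)) = √(-33759 - 7604) = √(-41363) = I*√41363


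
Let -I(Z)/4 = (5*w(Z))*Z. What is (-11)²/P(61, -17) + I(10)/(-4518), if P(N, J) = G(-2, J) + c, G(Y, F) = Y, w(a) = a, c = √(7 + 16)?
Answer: 565678/42921 + 121*√23/19 ≈ 43.721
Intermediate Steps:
c = √23 ≈ 4.7958
P(N, J) = -2 + √23
I(Z) = -20*Z² (I(Z) = -4*5*Z*Z = -20*Z²)
(-11)²/P(61, -17) + I(10)/(-4518) = (-11)²/(-2 + √23) - 20*10²/(-4518) = 121/(-2 + √23) - 20*100*(-1/4518) = 121/(-2 + √23) - 2000*(-1/4518) = 121/(-2 + √23) + 1000/2259 = 1000/2259 + 121/(-2 + √23)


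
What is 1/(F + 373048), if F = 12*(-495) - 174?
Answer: 1/366934 ≈ 2.7253e-6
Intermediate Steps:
F = -6114 (F = -5940 - 174 = -6114)
1/(F + 373048) = 1/(-6114 + 373048) = 1/366934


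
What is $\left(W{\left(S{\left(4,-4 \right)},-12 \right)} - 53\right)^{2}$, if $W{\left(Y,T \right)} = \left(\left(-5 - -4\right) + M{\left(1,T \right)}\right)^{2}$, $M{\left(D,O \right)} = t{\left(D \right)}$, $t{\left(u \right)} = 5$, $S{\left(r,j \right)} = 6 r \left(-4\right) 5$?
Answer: $1369$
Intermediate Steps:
$S{\left(r,j \right)} = - 120 r$ ($S{\left(r,j \right)} = 6 - 4 r 5 = 6 \left(- 20 r\right) = - 120 r$)
$M{\left(D,O \right)} = 5$
$W{\left(Y,T \right)} = 16$ ($W{\left(Y,T \right)} = \left(\left(-5 - -4\right) + 5\right)^{2} = \left(\left(-5 + 4\right) + 5\right)^{2} = \left(-1 + 5\right)^{2} = 4^{2} = 16$)
$\left(W{\left(S{\left(4,-4 \right)},-12 \right)} - 53\right)^{2} = \left(16 - 53\right)^{2} = \left(-37\right)^{2} = 1369$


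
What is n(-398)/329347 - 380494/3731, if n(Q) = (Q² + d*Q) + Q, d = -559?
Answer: -123894956690/1228793657 ≈ -100.83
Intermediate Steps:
n(Q) = Q² - 558*Q (n(Q) = (Q² - 559*Q) + Q = Q² - 558*Q)
n(-398)/329347 - 380494/3731 = -398*(-558 - 398)/329347 - 380494/3731 = -398*(-956)*(1/329347) - 380494*1/3731 = 380488*(1/329347) - 380494/3731 = 380488/329347 - 380494/3731 = -123894956690/1228793657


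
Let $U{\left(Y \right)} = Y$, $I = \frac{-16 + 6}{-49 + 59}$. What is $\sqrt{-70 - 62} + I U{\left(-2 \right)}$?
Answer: $2 + 2 i \sqrt{33} \approx 2.0 + 11.489 i$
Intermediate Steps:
$I = -1$ ($I = - \frac{10}{10} = \left(-10\right) \frac{1}{10} = -1$)
$\sqrt{-70 - 62} + I U{\left(-2 \right)} = \sqrt{-70 - 62} - -2 = \sqrt{-132} + 2 = 2 i \sqrt{33} + 2 = 2 + 2 i \sqrt{33}$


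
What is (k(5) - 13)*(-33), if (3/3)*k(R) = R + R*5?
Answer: -561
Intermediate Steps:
k(R) = 6*R (k(R) = R + R*5 = R + 5*R = 6*R)
(k(5) - 13)*(-33) = (6*5 - 13)*(-33) = (30 - 13)*(-33) = 17*(-33) = -561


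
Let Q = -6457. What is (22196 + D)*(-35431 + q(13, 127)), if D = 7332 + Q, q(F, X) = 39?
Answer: -816528832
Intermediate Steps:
D = 875 (D = 7332 - 6457 = 875)
(22196 + D)*(-35431 + q(13, 127)) = (22196 + 875)*(-35431 + 39) = 23071*(-35392) = -816528832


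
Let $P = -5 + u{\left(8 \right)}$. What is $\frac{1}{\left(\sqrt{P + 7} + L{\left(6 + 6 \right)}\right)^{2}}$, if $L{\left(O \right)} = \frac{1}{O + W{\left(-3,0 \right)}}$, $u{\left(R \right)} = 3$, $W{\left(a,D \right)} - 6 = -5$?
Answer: $\frac{71487}{356168} - \frac{2197 \sqrt{5}}{356168} \approx 0.18692$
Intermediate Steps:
$W{\left(a,D \right)} = 1$ ($W{\left(a,D \right)} = 6 - 5 = 1$)
$L{\left(O \right)} = \frac{1}{1 + O}$ ($L{\left(O \right)} = \frac{1}{O + 1} = \frac{1}{1 + O}$)
$P = -2$ ($P = -5 + 3 = -2$)
$\frac{1}{\left(\sqrt{P + 7} + L{\left(6 + 6 \right)}\right)^{2}} = \frac{1}{\left(\sqrt{-2 + 7} + \frac{1}{1 + \left(6 + 6\right)}\right)^{2}} = \frac{1}{\left(\sqrt{5} + \frac{1}{1 + 12}\right)^{2}} = \frac{1}{\left(\sqrt{5} + \frac{1}{13}\right)^{2}} = \frac{1}{\left(\frac{1}{13} + \sqrt{5}\right)^{2}}$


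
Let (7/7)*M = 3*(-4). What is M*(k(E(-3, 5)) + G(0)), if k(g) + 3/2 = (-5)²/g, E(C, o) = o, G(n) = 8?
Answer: -138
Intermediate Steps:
M = -12 (M = 3*(-4) = -12)
k(g) = -3/2 + 25/g (k(g) = -3/2 + (-5)²/g = -3/2 + 25/g)
M*(k(E(-3, 5)) + G(0)) = -12*((-3/2 + 25/5) + 8) = -12*((-3/2 + 25*(⅕)) + 8) = -12*((-3/2 + 5) + 8) = -12*(7/2 + 8) = -12*23/2 = -138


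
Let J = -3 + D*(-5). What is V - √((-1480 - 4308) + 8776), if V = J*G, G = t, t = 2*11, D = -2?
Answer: 154 - 6*√83 ≈ 99.337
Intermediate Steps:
t = 22
G = 22
J = 7 (J = -3 - 2*(-5) = -3 + 10 = 7)
V = 154 (V = 7*22 = 154)
V - √((-1480 - 4308) + 8776) = 154 - √((-1480 - 4308) + 8776) = 154 - √(-5788 + 8776) = 154 - √2988 = 154 - 6*√83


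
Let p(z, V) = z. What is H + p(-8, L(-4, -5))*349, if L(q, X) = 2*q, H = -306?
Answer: -3098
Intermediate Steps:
H + p(-8, L(-4, -5))*349 = -306 - 8*349 = -306 - 2792 = -3098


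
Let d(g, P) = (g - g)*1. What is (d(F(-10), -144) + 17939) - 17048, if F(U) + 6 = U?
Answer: 891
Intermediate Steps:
F(U) = -6 + U
d(g, P) = 0 (d(g, P) = 0*1 = 0)
(d(F(-10), -144) + 17939) - 17048 = (0 + 17939) - 17048 = 17939 - 17048 = 891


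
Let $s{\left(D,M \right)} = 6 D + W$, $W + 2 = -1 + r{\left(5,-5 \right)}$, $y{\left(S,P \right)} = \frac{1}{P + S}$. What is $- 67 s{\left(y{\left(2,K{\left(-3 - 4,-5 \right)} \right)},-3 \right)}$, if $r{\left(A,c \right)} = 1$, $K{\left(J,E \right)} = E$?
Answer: $268$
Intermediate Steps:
$W = -2$ ($W = -2 + \left(-1 + 1\right) = -2 + 0 = -2$)
$s{\left(D,M \right)} = -2 + 6 D$ ($s{\left(D,M \right)} = 6 D - 2 = -2 + 6 D$)
$- 67 s{\left(y{\left(2,K{\left(-3 - 4,-5 \right)} \right)},-3 \right)} = - 67 \left(-2 + \frac{6}{-5 + 2}\right) = - 67 \left(-2 + \frac{6}{-3}\right) = - 67 \left(-2 + 6 \left(- \frac{1}{3}\right)\right) = - 67 \left(-2 - 2\right) = \left(-67\right) \left(-4\right) = 268$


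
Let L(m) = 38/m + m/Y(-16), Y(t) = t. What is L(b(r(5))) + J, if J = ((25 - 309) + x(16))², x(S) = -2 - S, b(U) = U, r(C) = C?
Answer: 7296903/80 ≈ 91211.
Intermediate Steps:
J = 91204 (J = ((25 - 309) + (-2 - 1*16))² = (-284 + (-2 - 16))² = (-284 - 18)² = (-302)² = 91204)
L(m) = 38/m - m/16 (L(m) = 38/m + m/(-16) = 38/m + m*(-1/16) = 38/m - m/16)
L(b(r(5))) + J = (38/5 - 1/16*5) + 91204 = (38*(⅕) - 5/16) + 91204 = (38/5 - 5/16) + 91204 = 583/80 + 91204 = 7296903/80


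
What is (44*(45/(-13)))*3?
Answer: -5940/13 ≈ -456.92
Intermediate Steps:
(44*(45/(-13)))*3 = (44*(45*(-1/13)))*3 = (44*(-45/13))*3 = -1980/13*3 = -5940/13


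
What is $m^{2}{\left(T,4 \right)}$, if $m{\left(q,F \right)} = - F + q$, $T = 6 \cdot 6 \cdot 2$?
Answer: $4624$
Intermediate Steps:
$T = 72$ ($T = 36 \cdot 2 = 72$)
$m{\left(q,F \right)} = q - F$
$m^{2}{\left(T,4 \right)} = \left(72 - 4\right)^{2} = 68^{2} = 4624$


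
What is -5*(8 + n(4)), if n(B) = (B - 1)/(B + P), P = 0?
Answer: -175/4 ≈ -43.750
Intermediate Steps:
n(B) = (-1 + B)/B (n(B) = (B - 1)/(B + 0) = (-1 + B)/B)
-5*(8 + n(4)) = -5*(8 + (-1 + 4)/4) = -5*(8 + (¼)*3) = -5*(8 + ¾) = -5*35/4 = -175/4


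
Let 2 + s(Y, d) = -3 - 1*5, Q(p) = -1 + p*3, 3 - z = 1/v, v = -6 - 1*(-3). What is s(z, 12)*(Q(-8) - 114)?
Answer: 1390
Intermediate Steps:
v = -3 (v = -6 + 3 = -3)
z = 10/3 (z = 3 - 1/(-3) = 3 - 1*(-1/3) = 3 + 1/3 = 10/3 ≈ 3.3333)
Q(p) = -1 + 3*p
s(Y, d) = -10 (s(Y, d) = -2 + (-3 - 1*5) = -2 + (-3 - 5) = -2 - 8 = -10)
s(z, 12)*(Q(-8) - 114) = -10*((-1 + 3*(-8)) - 114) = -10*((-1 - 24) - 114) = -10*(-25 - 114) = -10*(-139) = 1390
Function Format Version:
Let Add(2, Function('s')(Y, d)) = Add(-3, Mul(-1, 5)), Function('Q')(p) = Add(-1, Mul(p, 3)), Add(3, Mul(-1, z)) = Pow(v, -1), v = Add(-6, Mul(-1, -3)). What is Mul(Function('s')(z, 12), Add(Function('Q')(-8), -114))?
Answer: 1390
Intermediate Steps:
v = -3 (v = Add(-6, 3) = -3)
z = Rational(10, 3) (z = Add(3, Mul(-1, Pow(-3, -1))) = Add(3, Mul(-1, Rational(-1, 3))) = Add(3, Rational(1, 3)) = Rational(10, 3) ≈ 3.3333)
Function('Q')(p) = Add(-1, Mul(3, p))
Function('s')(Y, d) = -10 (Function('s')(Y, d) = Add(-2, Add(-3, Mul(-1, 5))) = Add(-2, Add(-3, -5)) = Add(-2, -8) = -10)
Mul(Function('s')(z, 12), Add(Function('Q')(-8), -114)) = Mul(-10, Add(Add(-1, Mul(3, -8)), -114)) = Mul(-10, Add(Add(-1, -24), -114)) = Mul(-10, Add(-25, -114)) = Mul(-10, -139) = 1390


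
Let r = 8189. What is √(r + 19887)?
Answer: 2*√7019 ≈ 167.56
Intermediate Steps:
√(r + 19887) = √(8189 + 19887) = √28076 = 2*√7019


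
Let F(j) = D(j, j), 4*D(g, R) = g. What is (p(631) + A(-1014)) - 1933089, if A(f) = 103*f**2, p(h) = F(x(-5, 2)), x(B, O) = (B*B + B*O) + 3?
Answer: 207942207/2 ≈ 1.0397e+8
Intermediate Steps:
x(B, O) = 3 + B**2 + B*O (x(B, O) = (B**2 + B*O) + 3 = 3 + B**2 + B*O)
D(g, R) = g/4
F(j) = j/4
p(h) = 9/2 (p(h) = (3 + (-5)**2 - 5*2)/4 = (3 + 25 - 10)/4 = (1/4)*18 = 9/2)
(p(631) + A(-1014)) - 1933089 = (9/2 + 103*(-1014)**2) - 1933089 = (9/2 + 103*1028196) - 1933089 = (9/2 + 105904188) - 1933089 = 211808385/2 - 1933089 = 207942207/2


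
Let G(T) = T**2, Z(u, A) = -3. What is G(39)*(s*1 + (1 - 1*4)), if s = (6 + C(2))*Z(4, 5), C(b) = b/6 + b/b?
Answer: -38025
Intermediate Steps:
C(b) = 1 + b/6 (C(b) = b*(1/6) + 1 = b/6 + 1 = 1 + b/6)
s = -22 (s = (6 + (1 + (1/6)*2))*(-3) = (6 + (1 + 1/3))*(-3) = (6 + 4/3)*(-3) = (22/3)*(-3) = -22)
G(39)*(s*1 + (1 - 1*4)) = 39**2*(-22*1 + (1 - 1*4)) = 1521*(-22 + (1 - 4)) = 1521*(-22 - 3) = 1521*(-25) = -38025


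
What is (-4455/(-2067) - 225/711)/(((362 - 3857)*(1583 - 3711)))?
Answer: 10009/40482294216 ≈ 2.4724e-7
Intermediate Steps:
(-4455/(-2067) - 225/711)/(((362 - 3857)*(1583 - 3711))) = (-4455*(-1/2067) - 225*1/711)/((-3495*(-2128))) = (1485/689 - 25/79)/7437360 = (100090/54431)*(1/7437360) = 10009/40482294216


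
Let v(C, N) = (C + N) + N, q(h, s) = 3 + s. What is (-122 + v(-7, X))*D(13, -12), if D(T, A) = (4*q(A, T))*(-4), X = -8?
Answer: 37120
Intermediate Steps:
v(C, N) = C + 2*N
D(T, A) = -48 - 16*T (D(T, A) = (4*(3 + T))*(-4) = (12 + 4*T)*(-4) = -48 - 16*T)
(-122 + v(-7, X))*D(13, -12) = (-122 + (-7 + 2*(-8)))*(-48 - 16*13) = (-122 + (-7 - 16))*(-48 - 208) = (-122 - 23)*(-256) = -145*(-256) = 37120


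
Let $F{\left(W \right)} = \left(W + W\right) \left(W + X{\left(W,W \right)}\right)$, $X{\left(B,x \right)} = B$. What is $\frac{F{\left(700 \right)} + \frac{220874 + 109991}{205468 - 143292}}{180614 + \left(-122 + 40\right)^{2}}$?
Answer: $\frac{121865290865}{11647927488} \approx 10.462$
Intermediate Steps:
$F{\left(W \right)} = 4 W^{2}$ ($F{\left(W \right)} = \left(W + W\right) \left(W + W\right) = 2 W 2 W = 4 W^{2}$)
$\frac{F{\left(700 \right)} + \frac{220874 + 109991}{205468 - 143292}}{180614 + \left(-122 + 40\right)^{2}} = \frac{4 \cdot 700^{2} + \frac{220874 + 109991}{205468 - 143292}}{180614 + \left(-122 + 40\right)^{2}} = \frac{4 \cdot 490000 + \frac{330865}{62176}}{180614 + \left(-82\right)^{2}} = \frac{1960000 + 330865 \cdot \frac{1}{62176}}{180614 + 6724} = \frac{1960000 + \frac{330865}{62176}}{187338} = \frac{121865290865}{62176} \cdot \frac{1}{187338} = \frac{121865290865}{11647927488}$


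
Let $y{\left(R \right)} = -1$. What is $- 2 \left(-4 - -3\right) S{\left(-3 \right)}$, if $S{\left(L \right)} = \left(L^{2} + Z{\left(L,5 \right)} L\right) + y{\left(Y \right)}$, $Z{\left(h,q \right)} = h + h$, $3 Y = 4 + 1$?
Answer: $52$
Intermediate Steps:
$Y = \frac{5}{3}$ ($Y = \frac{4 + 1}{3} = \frac{1}{3} \cdot 5 = \frac{5}{3} \approx 1.6667$)
$Z{\left(h,q \right)} = 2 h$
$S{\left(L \right)} = -1 + 3 L^{2}$ ($S{\left(L \right)} = \left(L^{2} + 2 L L\right) - 1 = \left(L^{2} + 2 L^{2}\right) - 1 = 3 L^{2} - 1 = -1 + 3 L^{2}$)
$- 2 \left(-4 - -3\right) S{\left(-3 \right)} = - 2 \left(-4 - -3\right) \left(-1 + 3 \left(-3\right)^{2}\right) = - 2 \left(-4 + 3\right) \left(-1 + 3 \cdot 9\right) = \left(-2\right) \left(-1\right) \left(-1 + 27\right) = 2 \cdot 26 = 52$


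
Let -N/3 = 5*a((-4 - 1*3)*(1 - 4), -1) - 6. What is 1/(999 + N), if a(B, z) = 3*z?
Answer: 1/1062 ≈ 0.00094162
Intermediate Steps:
N = 63 (N = -3*(5*(3*(-1)) - 6) = -3*(5*(-3) - 6) = -3*(-15 - 6) = -3*(-21) = 63)
1/(999 + N) = 1/(999 + 63) = 1/1062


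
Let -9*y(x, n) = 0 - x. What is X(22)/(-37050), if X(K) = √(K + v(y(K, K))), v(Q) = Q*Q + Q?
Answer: -2*√154/166725 ≈ -0.00014886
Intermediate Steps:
y(x, n) = x/9 (y(x, n) = -(0 - x)/9 = -(-1)*x/9 = x/9)
v(Q) = Q + Q² (v(Q) = Q² + Q = Q + Q²)
X(K) = √(K + K*(1 + K/9)/9) (X(K) = √(K + (K/9)*(1 + K/9)) = √(K + K*(1 + K/9)/9))
X(22)/(-37050) = (√(22*(90 + 22))/9)/(-37050) = (√(22*112)/9)*(-1/37050) = (√2464/9)*(-1/37050) = ((4*√154)/9)*(-1/37050) = (4*√154/9)*(-1/37050) = -2*√154/166725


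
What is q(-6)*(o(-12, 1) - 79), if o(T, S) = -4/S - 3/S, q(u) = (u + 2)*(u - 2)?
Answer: -2752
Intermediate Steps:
q(u) = (-2 + u)*(2 + u) (q(u) = (2 + u)*(-2 + u) = (-2 + u)*(2 + u))
o(T, S) = -7/S
q(-6)*(o(-12, 1) - 79) = (-4 + (-6)**2)*(-7/1 - 79) = (-4 + 36)*(-7*1 - 79) = 32*(-7 - 79) = 32*(-86) = -2752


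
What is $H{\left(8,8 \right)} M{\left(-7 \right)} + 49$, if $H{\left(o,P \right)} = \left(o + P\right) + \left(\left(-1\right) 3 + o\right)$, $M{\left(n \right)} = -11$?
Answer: $-182$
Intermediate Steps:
$H{\left(o,P \right)} = -3 + P + 2 o$ ($H{\left(o,P \right)} = \left(P + o\right) + \left(-3 + o\right) = -3 + P + 2 o$)
$H{\left(8,8 \right)} M{\left(-7 \right)} + 49 = \left(-3 + 8 + 2 \cdot 8\right) \left(-11\right) + 49 = \left(-3 + 8 + 16\right) \left(-11\right) + 49 = 21 \left(-11\right) + 49 = -231 + 49 = -182$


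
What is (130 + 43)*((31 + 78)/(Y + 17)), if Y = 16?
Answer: 18857/33 ≈ 571.42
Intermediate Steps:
(130 + 43)*((31 + 78)/(Y + 17)) = (130 + 43)*((31 + 78)/(16 + 17)) = 173*(109/33) = 18857/33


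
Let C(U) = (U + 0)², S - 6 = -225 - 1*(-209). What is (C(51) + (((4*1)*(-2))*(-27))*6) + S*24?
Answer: 3657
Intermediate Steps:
S = -10 (S = 6 + (-225 - 1*(-209)) = 6 + (-225 + 209) = 6 - 16 = -10)
C(U) = U²
(C(51) + (((4*1)*(-2))*(-27))*6) + S*24 = (51² + (((4*1)*(-2))*(-27))*6) - 10*24 = (2601 + ((4*(-2))*(-27))*6) - 240 = (2601 - 8*(-27)*6) - 240 = (2601 + 216*6) - 240 = (2601 + 1296) - 240 = 3897 - 240 = 3657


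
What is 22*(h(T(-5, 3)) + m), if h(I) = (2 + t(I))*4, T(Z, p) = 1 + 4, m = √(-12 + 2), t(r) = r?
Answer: 616 + 22*I*√10 ≈ 616.0 + 69.57*I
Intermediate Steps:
m = I*√10 (m = √(-10) = I*√10 ≈ 3.1623*I)
T(Z, p) = 5
h(I) = 8 + 4*I (h(I) = (2 + I)*4 = 8 + 4*I)
22*(h(T(-5, 3)) + m) = 22*((8 + 4*5) + I*√10) = 22*((8 + 20) + I*√10) = 22*(28 + I*√10) = 616 + 22*I*√10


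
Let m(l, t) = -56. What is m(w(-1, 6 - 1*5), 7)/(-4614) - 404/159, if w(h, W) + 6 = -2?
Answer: -103064/40757 ≈ -2.5287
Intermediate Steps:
w(h, W) = -8 (w(h, W) = -6 - 2 = -8)
m(w(-1, 6 - 1*5), 7)/(-4614) - 404/159 = -56/(-4614) - 404/159 = -56*(-1/4614) - 404*1/159 = 28/2307 - 404/159 = -103064/40757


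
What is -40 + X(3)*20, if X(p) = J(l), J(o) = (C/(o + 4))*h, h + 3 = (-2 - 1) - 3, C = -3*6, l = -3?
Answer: 3200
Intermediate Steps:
C = -18
h = -9 (h = -3 + ((-2 - 1) - 3) = -3 + (-3 - 3) = -3 - 6 = -9)
J(o) = 162/(4 + o) (J(o) = -18/(o + 4)*(-9) = -18/(4 + o)*(-9) = 162/(4 + o))
X(p) = 162 (X(p) = 162/(4 - 3) = 162/1 = 162*1 = 162)
-40 + X(3)*20 = -40 + 162*20 = -40 + 3240 = 3200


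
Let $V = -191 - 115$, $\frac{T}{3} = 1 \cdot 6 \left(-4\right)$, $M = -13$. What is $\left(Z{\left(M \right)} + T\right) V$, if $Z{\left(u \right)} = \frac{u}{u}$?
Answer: $21726$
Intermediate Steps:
$Z{\left(u \right)} = 1$
$T = -72$ ($T = 3 \cdot 1 \cdot 6 \left(-4\right) = 3 \cdot 6 \left(-4\right) = 3 \left(-24\right) = -72$)
$V = -306$
$\left(Z{\left(M \right)} + T\right) V = \left(1 - 72\right) \left(-306\right) = \left(-71\right) \left(-306\right) = 21726$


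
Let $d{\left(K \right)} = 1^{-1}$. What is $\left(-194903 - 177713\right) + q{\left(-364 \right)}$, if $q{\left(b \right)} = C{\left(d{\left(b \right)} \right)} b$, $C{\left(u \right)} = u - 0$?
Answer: $-372980$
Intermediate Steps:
$d{\left(K \right)} = 1$
$C{\left(u \right)} = u$ ($C{\left(u \right)} = u + 0 = u$)
$q{\left(b \right)} = b$ ($q{\left(b \right)} = 1 b = b$)
$\left(-194903 - 177713\right) + q{\left(-364 \right)} = \left(-194903 - 177713\right) - 364 = -372616 - 364 = -372980$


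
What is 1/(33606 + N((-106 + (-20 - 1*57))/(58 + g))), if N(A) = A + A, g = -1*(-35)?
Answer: 31/1041664 ≈ 2.9760e-5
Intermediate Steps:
g = 35
N(A) = 2*A
1/(33606 + N((-106 + (-20 - 1*57))/(58 + g))) = 1/(33606 + 2*((-106 + (-20 - 1*57))/(58 + 35))) = 1/(33606 + 2*((-106 + (-20 - 57))/93)) = 1/(33606 + 2*((-106 - 77)*(1/93))) = 1/(33606 + 2*(-183*1/93)) = 1/(33606 + 2*(-61/31)) = 1/(33606 - 122/31) = 1/(1041664/31) = 31/1041664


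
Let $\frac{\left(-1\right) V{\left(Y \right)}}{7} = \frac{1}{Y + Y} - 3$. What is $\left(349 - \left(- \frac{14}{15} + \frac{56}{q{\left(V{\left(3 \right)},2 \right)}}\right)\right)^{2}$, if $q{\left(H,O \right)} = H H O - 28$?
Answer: $\frac{104829728572321}{856440225} \approx 1.224 \cdot 10^{5}$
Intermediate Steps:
$V{\left(Y \right)} = 21 - \frac{7}{2 Y}$ ($V{\left(Y \right)} = - 7 \left(\frac{1}{Y + Y} - 3\right) = - 7 \left(\frac{1}{2 Y} - 3\right) = - 7 \left(-3 + \frac{1}{2 Y}\right) = 21 - \frac{7}{2 Y}$)
$q{\left(H,O \right)} = -28 + O H^{2}$ ($q{\left(H,O \right)} = H^{2} O - 28 = O H^{2} - 28 = -28 + O H^{2}$)
$\left(349 - \left(- \frac{14}{15} + \frac{56}{q{\left(V{\left(3 \right)},2 \right)}}\right)\right)^{2} = \left(349 - \left(- \frac{14}{15} + \frac{56}{-28 + 2 \left(21 - \frac{7}{2 \cdot 3}\right)^{2}}\right)\right)^{2} = \left(349 - \left(- \frac{14}{15} + \frac{56}{-28 + 2 \left(21 - \frac{7}{6}\right)^{2}}\right)\right)^{2} = \left(349 + \left(- \frac{56}{-28 + 2 \left(21 - \frac{7}{6}\right)^{2}} + \frac{14}{15}\right)\right)^{2} = \left(349 + \left(- \frac{56}{-28 + 2 \left(\frac{119}{6}\right)^{2}} + \frac{14}{15}\right)\right)^{2} = \left(349 + \left(- \frac{56}{-28 + 2 \cdot \frac{14161}{36}} + \frac{14}{15}\right)\right)^{2} = \left(349 + \left(- \frac{56}{-28 + \frac{14161}{18}} + \frac{14}{15}\right)\right)^{2} = \left(349 + \left(- \frac{56}{\frac{13657}{18}} + \frac{14}{15}\right)\right)^{2} = \left(349 + \left(\left(-56\right) \frac{18}{13657} + \frac{14}{15}\right)\right)^{2} = \left(349 + \left(- \frac{144}{1951} + \frac{14}{15}\right)\right)^{2} = \left(349 + \frac{25154}{29265}\right)^{2} = \left(\frac{10238639}{29265}\right)^{2} = \frac{104829728572321}{856440225}$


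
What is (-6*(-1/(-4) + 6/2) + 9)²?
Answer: 441/4 ≈ 110.25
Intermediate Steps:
(-6*(-1/(-4) + 6/2) + 9)² = (-6*(-1*(-¼) + 6*(½)) + 9)² = (-6*(¼ + 3) + 9)² = (-6*13/4 + 9)² = (-39/2 + 9)² = (-21/2)² = 441/4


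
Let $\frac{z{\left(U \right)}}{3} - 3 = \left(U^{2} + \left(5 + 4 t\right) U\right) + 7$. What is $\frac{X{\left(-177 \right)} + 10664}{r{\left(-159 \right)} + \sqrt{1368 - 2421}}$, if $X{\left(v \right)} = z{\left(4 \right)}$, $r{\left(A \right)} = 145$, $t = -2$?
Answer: $\frac{776185}{11039} - \frac{48177 i \sqrt{13}}{11039} \approx 70.313 - 15.736 i$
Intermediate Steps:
$z{\left(U \right)} = 30 - 9 U + 3 U^{2}$ ($z{\left(U \right)} = 9 + 3 \left(\left(U^{2} + \left(5 + 4 \left(-2\right)\right) U\right) + 7\right) = 9 + 3 \left(\left(U^{2} + \left(5 - 8\right) U\right) + 7\right) = 9 + 3 \left(\left(U^{2} - 3 U\right) + 7\right) = 9 + 3 \left(7 + U^{2} - 3 U\right) = 9 + \left(21 - 9 U + 3 U^{2}\right) = 30 - 9 U + 3 U^{2}$)
$X{\left(v \right)} = 42$ ($X{\left(v \right)} = 30 - 36 + 3 \cdot 4^{2} = 30 - 36 + 3 \cdot 16 = 30 - 36 + 48 = 42$)
$\frac{X{\left(-177 \right)} + 10664}{r{\left(-159 \right)} + \sqrt{1368 - 2421}} = \frac{42 + 10664}{145 + \sqrt{1368 - 2421}} = \frac{10706}{145 + \sqrt{-1053}} = \frac{10706}{145 + 9 i \sqrt{13}}$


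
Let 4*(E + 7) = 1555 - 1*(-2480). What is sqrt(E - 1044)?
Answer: 13*I/2 ≈ 6.5*I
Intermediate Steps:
E = 4007/4 (E = -7 + (1555 - 1*(-2480))/4 = -7 + (1555 + 2480)/4 = -7 + (1/4)*4035 = -7 + 4035/4 = 4007/4 ≈ 1001.8)
sqrt(E - 1044) = sqrt(4007/4 - 1044) = sqrt(-169/4) = 13*I/2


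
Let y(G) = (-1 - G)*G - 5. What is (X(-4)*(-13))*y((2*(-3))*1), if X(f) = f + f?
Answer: -3640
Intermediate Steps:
X(f) = 2*f
y(G) = -5 + G*(-1 - G) (y(G) = G*(-1 - G) - 5 = -5 + G*(-1 - G))
(X(-4)*(-13))*y((2*(-3))*1) = ((2*(-4))*(-13))*(-5 - 2*(-3) - ((2*(-3))*1)²) = (-8*(-13))*(-5 - (-6) - (-6*1)²) = 104*(-5 - 1*(-6) - 1*(-6)²) = 104*(-5 + 6 - 1*36) = 104*(-5 + 6 - 36) = 104*(-35) = -3640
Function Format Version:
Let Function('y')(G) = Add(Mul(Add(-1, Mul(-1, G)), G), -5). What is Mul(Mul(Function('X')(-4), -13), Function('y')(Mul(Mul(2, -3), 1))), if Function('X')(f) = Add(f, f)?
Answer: -3640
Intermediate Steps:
Function('X')(f) = Mul(2, f)
Function('y')(G) = Add(-5, Mul(G, Add(-1, Mul(-1, G)))) (Function('y')(G) = Add(Mul(G, Add(-1, Mul(-1, G))), -5) = Add(-5, Mul(G, Add(-1, Mul(-1, G)))))
Mul(Mul(Function('X')(-4), -13), Function('y')(Mul(Mul(2, -3), 1))) = Mul(Mul(Mul(2, -4), -13), Add(-5, Mul(-1, Mul(Mul(2, -3), 1)), Mul(-1, Pow(Mul(Mul(2, -3), 1), 2)))) = Mul(Mul(-8, -13), Add(-5, Mul(-1, Mul(-6, 1)), Mul(-1, Pow(Mul(-6, 1), 2)))) = Mul(104, Add(-5, Mul(-1, -6), Mul(-1, Pow(-6, 2)))) = Mul(104, Add(-5, 6, Mul(-1, 36))) = Mul(104, Add(-5, 6, -36)) = Mul(104, -35) = -3640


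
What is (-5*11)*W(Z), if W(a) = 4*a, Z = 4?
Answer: -880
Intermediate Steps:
(-5*11)*W(Z) = (-5*11)*(4*4) = -55*16 = -880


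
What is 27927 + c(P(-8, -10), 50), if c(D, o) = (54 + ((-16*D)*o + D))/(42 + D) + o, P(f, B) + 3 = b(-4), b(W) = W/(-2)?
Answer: 1147910/41 ≈ 27998.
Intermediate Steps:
b(W) = -W/2 (b(W) = W*(-½) = -W/2)
P(f, B) = -1 (P(f, B) = -3 - ½*(-4) = -3 + 2 = -1)
c(D, o) = o + (54 + D - 16*D*o)/(42 + D) (c(D, o) = (54 + (-16*D*o + D))/(42 + D) + o = (54 + (D - 16*D*o))/(42 + D) + o = (54 + D - 16*D*o)/(42 + D) + o = o + (54 + D - 16*D*o)/(42 + D))
27927 + c(P(-8, -10), 50) = 27927 + (54 - 1 + 42*50 - 15*(-1)*50)/(42 - 1) = 27927 + (54 - 1 + 2100 + 750)/41 = 27927 + (1/41)*2903 = 27927 + 2903/41 = 1147910/41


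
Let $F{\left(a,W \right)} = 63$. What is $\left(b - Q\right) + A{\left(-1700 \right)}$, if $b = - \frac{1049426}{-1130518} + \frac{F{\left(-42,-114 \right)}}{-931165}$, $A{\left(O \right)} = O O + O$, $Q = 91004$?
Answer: $\frac{1472355550647997888}{526349396735} \approx 2.7973 \cdot 10^{6}$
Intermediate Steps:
$A{\left(O \right)} = O + O^{2}$ ($A{\left(O \right)} = O^{2} + O = O + O^{2}$)
$b = \frac{488558769328}{526349396735}$ ($b = - \frac{1049426}{-1130518} + \frac{63}{-931165} = \left(-1049426\right) \left(- \frac{1}{1130518}\right) + 63 \left(- \frac{1}{931165}\right) = \frac{524713}{565259} - \frac{63}{931165} = \frac{488558769328}{526349396735} \approx 0.9282$)
$\left(b - Q\right) + A{\left(-1700 \right)} = \left(\frac{488558769328}{526349396735} - 91004\right) - 1700 \left(1 - 1700\right) = \left(\frac{488558769328}{526349396735} - 91004\right) - -2888300 = - \frac{47899411941702612}{526349396735} + 2888300 = \frac{1472355550647997888}{526349396735}$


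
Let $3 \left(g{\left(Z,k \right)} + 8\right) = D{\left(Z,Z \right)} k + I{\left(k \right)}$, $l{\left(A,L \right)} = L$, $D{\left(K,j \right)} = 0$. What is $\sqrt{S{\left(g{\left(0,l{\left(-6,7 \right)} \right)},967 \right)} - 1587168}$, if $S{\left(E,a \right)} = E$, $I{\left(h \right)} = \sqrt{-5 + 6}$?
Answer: $\frac{i \sqrt{14284581}}{3} \approx 1259.8 i$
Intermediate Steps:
$I{\left(h \right)} = 1$ ($I{\left(h \right)} = \sqrt{1} = 1$)
$g{\left(Z,k \right)} = - \frac{23}{3}$ ($g{\left(Z,k \right)} = -8 + \frac{0 k + 1}{3} = -8 + \frac{0 + 1}{3} = -8 + \frac{1}{3} \cdot 1 = -8 + \frac{1}{3} = - \frac{23}{3}$)
$\sqrt{S{\left(g{\left(0,l{\left(-6,7 \right)} \right)},967 \right)} - 1587168} = \sqrt{- \frac{23}{3} - 1587168} = \sqrt{- \frac{4761527}{3}} = \frac{i \sqrt{14284581}}{3}$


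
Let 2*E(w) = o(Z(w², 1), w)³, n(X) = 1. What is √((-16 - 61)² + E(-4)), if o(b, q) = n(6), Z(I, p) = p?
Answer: √23718/2 ≈ 77.003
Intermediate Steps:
o(b, q) = 1
E(w) = ½ (E(w) = (½)*1³ = (½)*1 = ½)
√((-16 - 61)² + E(-4)) = √((-16 - 61)² + ½) = √((-77)² + ½) = √(5929 + ½) = √(11859/2) = √23718/2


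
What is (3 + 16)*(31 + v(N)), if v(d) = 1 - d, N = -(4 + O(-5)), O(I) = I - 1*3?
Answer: 532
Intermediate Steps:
O(I) = -3 + I (O(I) = I - 3 = -3 + I)
N = 4 (N = -(4 + (-3 - 5)) = -(4 - 8) = -1*(-4) = 4)
(3 + 16)*(31 + v(N)) = (3 + 16)*(31 + (1 - 1*4)) = 19*(31 + (1 - 4)) = 19*(31 - 3) = 19*28 = 532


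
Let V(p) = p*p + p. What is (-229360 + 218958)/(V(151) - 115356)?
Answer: 5201/46202 ≈ 0.11257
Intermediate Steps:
V(p) = p + p² (V(p) = p² + p = p + p²)
(-229360 + 218958)/(V(151) - 115356) = (-229360 + 218958)/(151*(1 + 151) - 115356) = -10402/(151*152 - 115356) = -10402/(22952 - 115356) = -10402/(-92404) = -10402*(-1/92404) = 5201/46202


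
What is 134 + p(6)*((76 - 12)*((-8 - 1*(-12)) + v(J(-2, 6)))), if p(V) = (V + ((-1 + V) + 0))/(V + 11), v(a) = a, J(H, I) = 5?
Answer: 8614/17 ≈ 506.71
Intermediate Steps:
p(V) = (-1 + 2*V)/(11 + V) (p(V) = (V + (-1 + V))/(11 + V) = (-1 + 2*V)/(11 + V))
134 + p(6)*((76 - 12)*((-8 - 1*(-12)) + v(J(-2, 6)))) = 134 + ((-1 + 2*6)/(11 + 6))*((76 - 12)*((-8 - 1*(-12)) + 5)) = 134 + ((-1 + 12)/17)*(64*((-8 + 12) + 5)) = 134 + ((1/17)*11)*(64*(4 + 5)) = 134 + 11*(64*9)/17 = 134 + (11/17)*576 = 134 + 6336/17 = 8614/17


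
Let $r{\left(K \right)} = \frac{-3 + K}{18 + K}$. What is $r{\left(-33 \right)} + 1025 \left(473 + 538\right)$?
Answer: $\frac{5181387}{5} \approx 1.0363 \cdot 10^{6}$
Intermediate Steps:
$r{\left(K \right)} = \frac{-3 + K}{18 + K}$
$r{\left(-33 \right)} + 1025 \left(473 + 538\right) = \frac{-3 - 33}{18 - 33} + 1025 \left(473 + 538\right) = \frac{1}{-15} \left(-36\right) + 1025 \cdot 1011 = \left(- \frac{1}{15}\right) \left(-36\right) + 1036275 = \frac{12}{5} + 1036275 = \frac{5181387}{5}$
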